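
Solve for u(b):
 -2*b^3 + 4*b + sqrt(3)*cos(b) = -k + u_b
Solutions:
 u(b) = C1 - b^4/2 + 2*b^2 + b*k + sqrt(3)*sin(b)


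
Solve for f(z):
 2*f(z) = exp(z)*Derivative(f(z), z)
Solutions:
 f(z) = C1*exp(-2*exp(-z))


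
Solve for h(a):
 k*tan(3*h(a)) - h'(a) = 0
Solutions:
 h(a) = -asin(C1*exp(3*a*k))/3 + pi/3
 h(a) = asin(C1*exp(3*a*k))/3


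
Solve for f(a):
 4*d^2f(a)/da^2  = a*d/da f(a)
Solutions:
 f(a) = C1 + C2*erfi(sqrt(2)*a/4)


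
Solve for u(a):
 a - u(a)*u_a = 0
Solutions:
 u(a) = -sqrt(C1 + a^2)
 u(a) = sqrt(C1 + a^2)


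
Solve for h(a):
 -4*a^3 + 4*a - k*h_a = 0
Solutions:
 h(a) = C1 - a^4/k + 2*a^2/k


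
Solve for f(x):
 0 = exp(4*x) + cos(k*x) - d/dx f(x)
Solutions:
 f(x) = C1 + exp(4*x)/4 + sin(k*x)/k


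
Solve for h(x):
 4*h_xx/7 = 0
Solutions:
 h(x) = C1 + C2*x


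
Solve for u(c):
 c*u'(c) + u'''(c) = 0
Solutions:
 u(c) = C1 + Integral(C2*airyai(-c) + C3*airybi(-c), c)


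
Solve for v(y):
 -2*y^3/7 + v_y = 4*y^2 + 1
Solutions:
 v(y) = C1 + y^4/14 + 4*y^3/3 + y


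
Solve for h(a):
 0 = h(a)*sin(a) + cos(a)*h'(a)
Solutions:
 h(a) = C1*cos(a)


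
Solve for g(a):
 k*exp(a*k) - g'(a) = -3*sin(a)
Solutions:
 g(a) = C1 + exp(a*k) - 3*cos(a)


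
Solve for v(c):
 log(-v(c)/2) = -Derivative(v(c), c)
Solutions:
 Integral(1/(log(-_y) - log(2)), (_y, v(c))) = C1 - c


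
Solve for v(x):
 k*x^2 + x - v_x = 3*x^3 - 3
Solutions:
 v(x) = C1 + k*x^3/3 - 3*x^4/4 + x^2/2 + 3*x


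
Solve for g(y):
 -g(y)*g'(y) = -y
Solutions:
 g(y) = -sqrt(C1 + y^2)
 g(y) = sqrt(C1 + y^2)


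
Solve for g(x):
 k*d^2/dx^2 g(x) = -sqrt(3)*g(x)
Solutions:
 g(x) = C1*exp(-3^(1/4)*x*sqrt(-1/k)) + C2*exp(3^(1/4)*x*sqrt(-1/k))


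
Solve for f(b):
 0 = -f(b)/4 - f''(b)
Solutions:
 f(b) = C1*sin(b/2) + C2*cos(b/2)


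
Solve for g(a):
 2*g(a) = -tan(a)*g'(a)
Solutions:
 g(a) = C1/sin(a)^2


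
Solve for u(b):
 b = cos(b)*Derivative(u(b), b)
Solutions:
 u(b) = C1 + Integral(b/cos(b), b)


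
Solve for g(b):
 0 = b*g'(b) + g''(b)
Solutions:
 g(b) = C1 + C2*erf(sqrt(2)*b/2)


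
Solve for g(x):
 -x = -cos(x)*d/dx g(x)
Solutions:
 g(x) = C1 + Integral(x/cos(x), x)


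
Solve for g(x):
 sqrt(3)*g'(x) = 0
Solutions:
 g(x) = C1


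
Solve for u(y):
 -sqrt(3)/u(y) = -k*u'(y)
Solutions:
 u(y) = -sqrt(C1 + 2*sqrt(3)*y/k)
 u(y) = sqrt(C1 + 2*sqrt(3)*y/k)


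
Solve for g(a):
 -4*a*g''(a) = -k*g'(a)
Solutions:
 g(a) = C1 + a^(re(k)/4 + 1)*(C2*sin(log(a)*Abs(im(k))/4) + C3*cos(log(a)*im(k)/4))


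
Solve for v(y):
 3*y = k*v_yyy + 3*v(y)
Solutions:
 v(y) = C1*exp(3^(1/3)*y*(-1/k)^(1/3)) + C2*exp(y*(-1/k)^(1/3)*(-3^(1/3) + 3^(5/6)*I)/2) + C3*exp(-y*(-1/k)^(1/3)*(3^(1/3) + 3^(5/6)*I)/2) + y


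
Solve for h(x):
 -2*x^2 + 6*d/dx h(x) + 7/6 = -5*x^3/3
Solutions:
 h(x) = C1 - 5*x^4/72 + x^3/9 - 7*x/36


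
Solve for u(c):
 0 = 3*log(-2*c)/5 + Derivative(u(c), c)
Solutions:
 u(c) = C1 - 3*c*log(-c)/5 + 3*c*(1 - log(2))/5


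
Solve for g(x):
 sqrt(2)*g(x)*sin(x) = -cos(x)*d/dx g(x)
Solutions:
 g(x) = C1*cos(x)^(sqrt(2))


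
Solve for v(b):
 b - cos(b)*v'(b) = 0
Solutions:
 v(b) = C1 + Integral(b/cos(b), b)


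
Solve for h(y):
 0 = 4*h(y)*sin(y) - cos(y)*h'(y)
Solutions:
 h(y) = C1/cos(y)^4


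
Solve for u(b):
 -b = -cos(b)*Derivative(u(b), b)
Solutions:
 u(b) = C1 + Integral(b/cos(b), b)


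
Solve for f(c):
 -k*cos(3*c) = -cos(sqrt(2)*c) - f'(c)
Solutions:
 f(c) = C1 + k*sin(3*c)/3 - sqrt(2)*sin(sqrt(2)*c)/2


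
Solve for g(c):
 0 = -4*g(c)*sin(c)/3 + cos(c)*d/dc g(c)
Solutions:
 g(c) = C1/cos(c)^(4/3)


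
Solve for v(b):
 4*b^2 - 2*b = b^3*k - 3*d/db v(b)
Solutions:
 v(b) = C1 + b^4*k/12 - 4*b^3/9 + b^2/3


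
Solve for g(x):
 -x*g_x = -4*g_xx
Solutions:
 g(x) = C1 + C2*erfi(sqrt(2)*x/4)


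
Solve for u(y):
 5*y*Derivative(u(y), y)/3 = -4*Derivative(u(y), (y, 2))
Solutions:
 u(y) = C1 + C2*erf(sqrt(30)*y/12)


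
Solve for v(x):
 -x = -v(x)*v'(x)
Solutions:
 v(x) = -sqrt(C1 + x^2)
 v(x) = sqrt(C1 + x^2)


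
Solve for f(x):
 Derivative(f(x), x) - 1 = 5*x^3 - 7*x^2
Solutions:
 f(x) = C1 + 5*x^4/4 - 7*x^3/3 + x


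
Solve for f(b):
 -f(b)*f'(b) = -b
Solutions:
 f(b) = -sqrt(C1 + b^2)
 f(b) = sqrt(C1 + b^2)


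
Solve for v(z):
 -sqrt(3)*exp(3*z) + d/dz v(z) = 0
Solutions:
 v(z) = C1 + sqrt(3)*exp(3*z)/3


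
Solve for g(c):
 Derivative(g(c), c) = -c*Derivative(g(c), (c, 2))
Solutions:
 g(c) = C1 + C2*log(c)


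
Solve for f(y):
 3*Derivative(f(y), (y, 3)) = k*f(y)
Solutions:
 f(y) = C1*exp(3^(2/3)*k^(1/3)*y/3) + C2*exp(k^(1/3)*y*(-3^(2/3) + 3*3^(1/6)*I)/6) + C3*exp(-k^(1/3)*y*(3^(2/3) + 3*3^(1/6)*I)/6)


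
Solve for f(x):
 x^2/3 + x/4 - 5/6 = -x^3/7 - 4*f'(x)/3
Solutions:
 f(x) = C1 - 3*x^4/112 - x^3/12 - 3*x^2/32 + 5*x/8


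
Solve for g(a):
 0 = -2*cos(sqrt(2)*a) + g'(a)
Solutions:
 g(a) = C1 + sqrt(2)*sin(sqrt(2)*a)


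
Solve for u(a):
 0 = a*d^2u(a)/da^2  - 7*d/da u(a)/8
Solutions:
 u(a) = C1 + C2*a^(15/8)


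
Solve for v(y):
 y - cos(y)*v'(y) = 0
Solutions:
 v(y) = C1 + Integral(y/cos(y), y)


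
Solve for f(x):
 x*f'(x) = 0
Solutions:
 f(x) = C1


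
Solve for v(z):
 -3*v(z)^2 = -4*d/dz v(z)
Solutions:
 v(z) = -4/(C1 + 3*z)


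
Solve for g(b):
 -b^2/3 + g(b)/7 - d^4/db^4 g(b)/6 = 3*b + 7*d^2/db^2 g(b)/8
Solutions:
 g(b) = C1*exp(-sqrt(14)*b*sqrt(-147 + sqrt(24297))/28) + C2*exp(sqrt(14)*b*sqrt(-147 + sqrt(24297))/28) + C3*sin(sqrt(14)*b*sqrt(147 + sqrt(24297))/28) + C4*cos(sqrt(14)*b*sqrt(147 + sqrt(24297))/28) + 7*b^2/3 + 21*b + 343/12


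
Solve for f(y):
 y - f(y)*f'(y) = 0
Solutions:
 f(y) = -sqrt(C1 + y^2)
 f(y) = sqrt(C1 + y^2)


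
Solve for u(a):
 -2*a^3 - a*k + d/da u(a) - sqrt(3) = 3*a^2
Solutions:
 u(a) = C1 + a^4/2 + a^3 + a^2*k/2 + sqrt(3)*a


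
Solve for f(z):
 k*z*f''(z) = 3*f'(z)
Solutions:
 f(z) = C1 + z^(((re(k) + 3)*re(k) + im(k)^2)/(re(k)^2 + im(k)^2))*(C2*sin(3*log(z)*Abs(im(k))/(re(k)^2 + im(k)^2)) + C3*cos(3*log(z)*im(k)/(re(k)^2 + im(k)^2)))


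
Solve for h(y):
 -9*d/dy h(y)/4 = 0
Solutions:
 h(y) = C1


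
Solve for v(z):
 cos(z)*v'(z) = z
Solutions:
 v(z) = C1 + Integral(z/cos(z), z)


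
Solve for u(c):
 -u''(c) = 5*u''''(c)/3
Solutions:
 u(c) = C1 + C2*c + C3*sin(sqrt(15)*c/5) + C4*cos(sqrt(15)*c/5)


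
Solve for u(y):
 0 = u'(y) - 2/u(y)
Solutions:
 u(y) = -sqrt(C1 + 4*y)
 u(y) = sqrt(C1 + 4*y)


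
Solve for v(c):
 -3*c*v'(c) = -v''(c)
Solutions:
 v(c) = C1 + C2*erfi(sqrt(6)*c/2)


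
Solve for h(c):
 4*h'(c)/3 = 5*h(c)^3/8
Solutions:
 h(c) = -4*sqrt(-1/(C1 + 15*c))
 h(c) = 4*sqrt(-1/(C1 + 15*c))


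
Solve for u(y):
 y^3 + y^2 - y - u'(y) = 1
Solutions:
 u(y) = C1 + y^4/4 + y^3/3 - y^2/2 - y


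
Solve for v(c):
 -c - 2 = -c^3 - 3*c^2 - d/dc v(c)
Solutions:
 v(c) = C1 - c^4/4 - c^3 + c^2/2 + 2*c


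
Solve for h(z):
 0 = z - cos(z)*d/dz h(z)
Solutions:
 h(z) = C1 + Integral(z/cos(z), z)


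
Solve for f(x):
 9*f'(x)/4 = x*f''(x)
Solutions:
 f(x) = C1 + C2*x^(13/4)


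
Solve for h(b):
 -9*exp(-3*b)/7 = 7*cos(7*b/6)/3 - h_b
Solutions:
 h(b) = C1 + 2*sin(7*b/6) - 3*exp(-3*b)/7


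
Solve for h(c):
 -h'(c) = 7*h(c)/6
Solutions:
 h(c) = C1*exp(-7*c/6)


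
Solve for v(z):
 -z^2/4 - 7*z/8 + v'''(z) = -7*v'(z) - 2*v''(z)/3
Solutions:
 v(z) = C1 + z^3/84 + 139*z^2/2352 - 265*z/12348 + (C2*sin(sqrt(62)*z/3) + C3*cos(sqrt(62)*z/3))*exp(-z/3)


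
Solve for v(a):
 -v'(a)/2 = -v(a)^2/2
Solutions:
 v(a) = -1/(C1 + a)


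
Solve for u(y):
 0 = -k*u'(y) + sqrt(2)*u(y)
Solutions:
 u(y) = C1*exp(sqrt(2)*y/k)


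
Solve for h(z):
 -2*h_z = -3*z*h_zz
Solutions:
 h(z) = C1 + C2*z^(5/3)


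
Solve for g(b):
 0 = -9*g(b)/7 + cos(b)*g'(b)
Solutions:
 g(b) = C1*(sin(b) + 1)^(9/14)/(sin(b) - 1)^(9/14)


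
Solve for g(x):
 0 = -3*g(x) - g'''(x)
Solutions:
 g(x) = C3*exp(-3^(1/3)*x) + (C1*sin(3^(5/6)*x/2) + C2*cos(3^(5/6)*x/2))*exp(3^(1/3)*x/2)


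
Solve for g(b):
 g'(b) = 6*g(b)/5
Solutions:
 g(b) = C1*exp(6*b/5)


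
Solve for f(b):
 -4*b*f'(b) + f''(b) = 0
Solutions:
 f(b) = C1 + C2*erfi(sqrt(2)*b)


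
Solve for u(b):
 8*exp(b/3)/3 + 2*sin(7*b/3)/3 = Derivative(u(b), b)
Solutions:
 u(b) = C1 + 8*exp(b/3) - 2*cos(7*b/3)/7


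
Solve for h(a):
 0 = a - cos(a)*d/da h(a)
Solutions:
 h(a) = C1 + Integral(a/cos(a), a)


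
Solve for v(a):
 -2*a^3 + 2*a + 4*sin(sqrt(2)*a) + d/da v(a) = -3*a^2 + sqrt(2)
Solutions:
 v(a) = C1 + a^4/2 - a^3 - a^2 + sqrt(2)*a + 2*sqrt(2)*cos(sqrt(2)*a)


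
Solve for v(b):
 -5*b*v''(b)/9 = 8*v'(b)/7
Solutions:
 v(b) = C1 + C2/b^(37/35)


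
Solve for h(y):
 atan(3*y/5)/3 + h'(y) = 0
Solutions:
 h(y) = C1 - y*atan(3*y/5)/3 + 5*log(9*y^2 + 25)/18


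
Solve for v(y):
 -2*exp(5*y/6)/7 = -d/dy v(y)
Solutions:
 v(y) = C1 + 12*exp(5*y/6)/35


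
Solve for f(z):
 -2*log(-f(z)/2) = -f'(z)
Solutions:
 -Integral(1/(log(-_y) - log(2)), (_y, f(z)))/2 = C1 - z


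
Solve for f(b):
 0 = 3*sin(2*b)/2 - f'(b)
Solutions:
 f(b) = C1 - 3*cos(2*b)/4


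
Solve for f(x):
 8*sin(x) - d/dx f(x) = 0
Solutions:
 f(x) = C1 - 8*cos(x)


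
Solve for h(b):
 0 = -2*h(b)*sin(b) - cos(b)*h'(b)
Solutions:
 h(b) = C1*cos(b)^2


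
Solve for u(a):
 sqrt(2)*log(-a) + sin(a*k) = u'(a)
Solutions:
 u(a) = C1 + sqrt(2)*a*(log(-a) - 1) + Piecewise((-cos(a*k)/k, Ne(k, 0)), (0, True))


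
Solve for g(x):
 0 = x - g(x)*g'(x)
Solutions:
 g(x) = -sqrt(C1 + x^2)
 g(x) = sqrt(C1 + x^2)


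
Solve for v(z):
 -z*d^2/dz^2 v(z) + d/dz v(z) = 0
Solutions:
 v(z) = C1 + C2*z^2


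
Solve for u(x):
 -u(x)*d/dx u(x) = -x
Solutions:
 u(x) = -sqrt(C1 + x^2)
 u(x) = sqrt(C1 + x^2)


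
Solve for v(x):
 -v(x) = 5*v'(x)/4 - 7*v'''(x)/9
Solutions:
 v(x) = C1*exp(-21^(1/3)*x*(5*21^(1/3)/(sqrt(4431) + 84)^(1/3) + (sqrt(4431) + 84)^(1/3))/28)*sin(3^(1/6)*7^(1/3)*x*(-3^(2/3)*(sqrt(4431) + 84)^(1/3) + 15*7^(1/3)/(sqrt(4431) + 84)^(1/3))/28) + C2*exp(-21^(1/3)*x*(5*21^(1/3)/(sqrt(4431) + 84)^(1/3) + (sqrt(4431) + 84)^(1/3))/28)*cos(3^(1/6)*7^(1/3)*x*(-3^(2/3)*(sqrt(4431) + 84)^(1/3) + 15*7^(1/3)/(sqrt(4431) + 84)^(1/3))/28) + C3*exp(21^(1/3)*x*(5*21^(1/3)/(sqrt(4431) + 84)^(1/3) + (sqrt(4431) + 84)^(1/3))/14)


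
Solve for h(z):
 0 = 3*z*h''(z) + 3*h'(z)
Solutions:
 h(z) = C1 + C2*log(z)


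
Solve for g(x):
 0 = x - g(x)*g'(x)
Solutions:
 g(x) = -sqrt(C1 + x^2)
 g(x) = sqrt(C1 + x^2)


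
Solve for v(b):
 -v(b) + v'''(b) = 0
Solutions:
 v(b) = C3*exp(b) + (C1*sin(sqrt(3)*b/2) + C2*cos(sqrt(3)*b/2))*exp(-b/2)


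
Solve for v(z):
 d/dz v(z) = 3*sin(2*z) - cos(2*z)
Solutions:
 v(z) = C1 - sin(2*z)/2 - 3*cos(2*z)/2


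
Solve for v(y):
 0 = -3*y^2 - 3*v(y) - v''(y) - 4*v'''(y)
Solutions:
 v(y) = C3*exp(-y) - y^2 + (C1*sin(sqrt(39)*y/8) + C2*cos(sqrt(39)*y/8))*exp(3*y/8) + 2/3


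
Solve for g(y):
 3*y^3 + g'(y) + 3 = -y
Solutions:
 g(y) = C1 - 3*y^4/4 - y^2/2 - 3*y


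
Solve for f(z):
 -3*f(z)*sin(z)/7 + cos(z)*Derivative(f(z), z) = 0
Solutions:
 f(z) = C1/cos(z)^(3/7)


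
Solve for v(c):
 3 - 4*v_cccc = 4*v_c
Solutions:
 v(c) = C1 + C4*exp(-c) + 3*c/4 + (C2*sin(sqrt(3)*c/2) + C3*cos(sqrt(3)*c/2))*exp(c/2)


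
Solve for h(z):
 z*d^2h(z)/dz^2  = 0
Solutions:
 h(z) = C1 + C2*z


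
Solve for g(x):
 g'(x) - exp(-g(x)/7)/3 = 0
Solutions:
 g(x) = 7*log(C1 + x/21)


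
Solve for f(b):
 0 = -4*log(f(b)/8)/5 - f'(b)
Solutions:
 -5*Integral(1/(-log(_y) + 3*log(2)), (_y, f(b)))/4 = C1 - b


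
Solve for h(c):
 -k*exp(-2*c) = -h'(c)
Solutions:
 h(c) = C1 - k*exp(-2*c)/2


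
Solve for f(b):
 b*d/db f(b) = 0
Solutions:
 f(b) = C1


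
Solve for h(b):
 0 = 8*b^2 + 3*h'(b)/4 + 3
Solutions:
 h(b) = C1 - 32*b^3/9 - 4*b


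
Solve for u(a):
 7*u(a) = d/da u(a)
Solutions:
 u(a) = C1*exp(7*a)


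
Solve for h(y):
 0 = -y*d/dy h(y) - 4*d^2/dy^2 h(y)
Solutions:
 h(y) = C1 + C2*erf(sqrt(2)*y/4)


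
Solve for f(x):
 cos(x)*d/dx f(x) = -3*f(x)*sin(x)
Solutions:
 f(x) = C1*cos(x)^3


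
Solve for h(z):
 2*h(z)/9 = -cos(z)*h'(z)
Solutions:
 h(z) = C1*(sin(z) - 1)^(1/9)/(sin(z) + 1)^(1/9)


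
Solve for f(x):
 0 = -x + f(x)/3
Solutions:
 f(x) = 3*x


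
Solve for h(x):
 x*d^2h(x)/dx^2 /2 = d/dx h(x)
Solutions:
 h(x) = C1 + C2*x^3


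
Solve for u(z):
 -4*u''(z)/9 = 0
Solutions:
 u(z) = C1 + C2*z


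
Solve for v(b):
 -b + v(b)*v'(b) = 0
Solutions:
 v(b) = -sqrt(C1 + b^2)
 v(b) = sqrt(C1 + b^2)


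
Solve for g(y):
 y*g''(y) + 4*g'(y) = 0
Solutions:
 g(y) = C1 + C2/y^3


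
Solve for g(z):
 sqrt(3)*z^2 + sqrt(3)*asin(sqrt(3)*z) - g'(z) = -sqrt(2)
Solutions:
 g(z) = C1 + sqrt(3)*z^3/3 + sqrt(2)*z + sqrt(3)*(z*asin(sqrt(3)*z) + sqrt(3)*sqrt(1 - 3*z^2)/3)


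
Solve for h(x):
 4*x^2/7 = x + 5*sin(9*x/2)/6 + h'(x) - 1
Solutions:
 h(x) = C1 + 4*x^3/21 - x^2/2 + x + 5*cos(9*x/2)/27


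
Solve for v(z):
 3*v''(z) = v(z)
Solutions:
 v(z) = C1*exp(-sqrt(3)*z/3) + C2*exp(sqrt(3)*z/3)


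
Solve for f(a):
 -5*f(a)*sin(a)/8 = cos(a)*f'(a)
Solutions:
 f(a) = C1*cos(a)^(5/8)


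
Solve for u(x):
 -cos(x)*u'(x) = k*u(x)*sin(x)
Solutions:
 u(x) = C1*exp(k*log(cos(x)))


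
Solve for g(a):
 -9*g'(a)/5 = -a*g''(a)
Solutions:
 g(a) = C1 + C2*a^(14/5)


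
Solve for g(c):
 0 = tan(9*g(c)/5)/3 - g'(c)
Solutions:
 g(c) = -5*asin(C1*exp(3*c/5))/9 + 5*pi/9
 g(c) = 5*asin(C1*exp(3*c/5))/9


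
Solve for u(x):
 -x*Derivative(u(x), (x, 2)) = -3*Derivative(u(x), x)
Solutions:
 u(x) = C1 + C2*x^4


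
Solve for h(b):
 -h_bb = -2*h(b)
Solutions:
 h(b) = C1*exp(-sqrt(2)*b) + C2*exp(sqrt(2)*b)


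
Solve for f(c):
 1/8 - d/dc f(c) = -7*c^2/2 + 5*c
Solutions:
 f(c) = C1 + 7*c^3/6 - 5*c^2/2 + c/8


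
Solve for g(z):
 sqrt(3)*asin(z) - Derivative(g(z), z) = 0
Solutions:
 g(z) = C1 + sqrt(3)*(z*asin(z) + sqrt(1 - z^2))


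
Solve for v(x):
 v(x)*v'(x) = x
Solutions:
 v(x) = -sqrt(C1 + x^2)
 v(x) = sqrt(C1 + x^2)


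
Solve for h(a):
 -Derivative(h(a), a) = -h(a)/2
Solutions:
 h(a) = C1*exp(a/2)


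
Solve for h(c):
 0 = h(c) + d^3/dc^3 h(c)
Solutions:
 h(c) = C3*exp(-c) + (C1*sin(sqrt(3)*c/2) + C2*cos(sqrt(3)*c/2))*exp(c/2)


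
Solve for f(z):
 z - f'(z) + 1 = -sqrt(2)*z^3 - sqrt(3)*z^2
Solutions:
 f(z) = C1 + sqrt(2)*z^4/4 + sqrt(3)*z^3/3 + z^2/2 + z


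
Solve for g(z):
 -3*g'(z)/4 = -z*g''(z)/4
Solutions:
 g(z) = C1 + C2*z^4


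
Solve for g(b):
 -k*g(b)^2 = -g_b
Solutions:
 g(b) = -1/(C1 + b*k)


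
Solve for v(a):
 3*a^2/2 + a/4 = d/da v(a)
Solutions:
 v(a) = C1 + a^3/2 + a^2/8


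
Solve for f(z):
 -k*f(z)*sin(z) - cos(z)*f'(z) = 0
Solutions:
 f(z) = C1*exp(k*log(cos(z)))


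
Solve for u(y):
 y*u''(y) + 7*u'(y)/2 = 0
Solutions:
 u(y) = C1 + C2/y^(5/2)


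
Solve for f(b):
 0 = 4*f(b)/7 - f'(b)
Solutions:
 f(b) = C1*exp(4*b/7)


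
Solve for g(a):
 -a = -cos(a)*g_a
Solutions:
 g(a) = C1 + Integral(a/cos(a), a)


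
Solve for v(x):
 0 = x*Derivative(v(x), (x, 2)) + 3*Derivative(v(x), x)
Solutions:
 v(x) = C1 + C2/x^2


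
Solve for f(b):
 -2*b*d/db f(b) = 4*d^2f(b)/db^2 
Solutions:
 f(b) = C1 + C2*erf(b/2)


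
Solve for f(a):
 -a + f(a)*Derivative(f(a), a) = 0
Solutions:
 f(a) = -sqrt(C1 + a^2)
 f(a) = sqrt(C1 + a^2)


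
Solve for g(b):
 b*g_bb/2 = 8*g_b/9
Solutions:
 g(b) = C1 + C2*b^(25/9)


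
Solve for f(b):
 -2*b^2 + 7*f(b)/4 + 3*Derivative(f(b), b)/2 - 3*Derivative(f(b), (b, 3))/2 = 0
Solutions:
 f(b) = C1*exp(-6^(1/3)*b*(2*6^(1/3)/(sqrt(393) + 21)^(1/3) + (sqrt(393) + 21)^(1/3))/12)*sin(2^(1/3)*3^(1/6)*b*(-3^(2/3)*(sqrt(393) + 21)^(1/3) + 6*2^(1/3)/(sqrt(393) + 21)^(1/3))/12) + C2*exp(-6^(1/3)*b*(2*6^(1/3)/(sqrt(393) + 21)^(1/3) + (sqrt(393) + 21)^(1/3))/12)*cos(2^(1/3)*3^(1/6)*b*(-3^(2/3)*(sqrt(393) + 21)^(1/3) + 6*2^(1/3)/(sqrt(393) + 21)^(1/3))/12) + C3*exp(6^(1/3)*b*(2*6^(1/3)/(sqrt(393) + 21)^(1/3) + (sqrt(393) + 21)^(1/3))/6) + 8*b^2/7 - 96*b/49 + 576/343


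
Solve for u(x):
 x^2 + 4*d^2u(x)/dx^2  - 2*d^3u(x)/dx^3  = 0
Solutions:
 u(x) = C1 + C2*x + C3*exp(2*x) - x^4/48 - x^3/24 - x^2/16


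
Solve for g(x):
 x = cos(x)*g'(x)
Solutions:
 g(x) = C1 + Integral(x/cos(x), x)


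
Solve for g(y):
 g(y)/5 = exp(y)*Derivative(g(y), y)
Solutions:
 g(y) = C1*exp(-exp(-y)/5)


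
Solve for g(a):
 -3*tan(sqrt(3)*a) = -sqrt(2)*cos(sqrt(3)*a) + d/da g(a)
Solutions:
 g(a) = C1 + sqrt(3)*log(cos(sqrt(3)*a)) + sqrt(6)*sin(sqrt(3)*a)/3


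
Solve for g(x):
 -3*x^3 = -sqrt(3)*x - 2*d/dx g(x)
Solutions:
 g(x) = C1 + 3*x^4/8 - sqrt(3)*x^2/4


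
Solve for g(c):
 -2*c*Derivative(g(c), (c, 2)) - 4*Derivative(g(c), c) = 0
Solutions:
 g(c) = C1 + C2/c


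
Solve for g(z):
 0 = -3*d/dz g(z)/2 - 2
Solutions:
 g(z) = C1 - 4*z/3


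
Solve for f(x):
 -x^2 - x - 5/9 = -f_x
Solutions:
 f(x) = C1 + x^3/3 + x^2/2 + 5*x/9


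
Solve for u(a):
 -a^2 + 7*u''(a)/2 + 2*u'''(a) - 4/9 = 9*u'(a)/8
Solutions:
 u(a) = C1 + C2*exp(a*(-7 + sqrt(85))/8) + C3*exp(-a*(7 + sqrt(85))/8) - 8*a^3/27 - 224*a^2/81 - 15136*a/729


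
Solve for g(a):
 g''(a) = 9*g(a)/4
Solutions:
 g(a) = C1*exp(-3*a/2) + C2*exp(3*a/2)


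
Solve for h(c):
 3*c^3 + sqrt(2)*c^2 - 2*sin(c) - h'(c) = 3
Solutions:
 h(c) = C1 + 3*c^4/4 + sqrt(2)*c^3/3 - 3*c + 2*cos(c)


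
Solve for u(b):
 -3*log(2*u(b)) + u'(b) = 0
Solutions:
 -Integral(1/(log(_y) + log(2)), (_y, u(b)))/3 = C1 - b


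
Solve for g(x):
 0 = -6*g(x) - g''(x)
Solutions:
 g(x) = C1*sin(sqrt(6)*x) + C2*cos(sqrt(6)*x)


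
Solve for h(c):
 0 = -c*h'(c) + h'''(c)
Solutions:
 h(c) = C1 + Integral(C2*airyai(c) + C3*airybi(c), c)


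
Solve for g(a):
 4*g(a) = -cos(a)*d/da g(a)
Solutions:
 g(a) = C1*(sin(a)^2 - 2*sin(a) + 1)/(sin(a)^2 + 2*sin(a) + 1)


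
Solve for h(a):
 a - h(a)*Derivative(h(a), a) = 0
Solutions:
 h(a) = -sqrt(C1 + a^2)
 h(a) = sqrt(C1 + a^2)


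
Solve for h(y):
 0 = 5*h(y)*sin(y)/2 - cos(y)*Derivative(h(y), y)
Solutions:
 h(y) = C1/cos(y)^(5/2)


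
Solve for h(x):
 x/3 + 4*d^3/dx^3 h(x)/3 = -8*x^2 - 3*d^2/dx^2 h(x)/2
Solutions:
 h(x) = C1 + C2*x + C3*exp(-9*x/8) - 4*x^4/9 + 125*x^3/81 - 1000*x^2/243


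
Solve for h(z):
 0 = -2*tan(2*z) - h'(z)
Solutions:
 h(z) = C1 + log(cos(2*z))


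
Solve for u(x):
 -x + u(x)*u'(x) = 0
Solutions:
 u(x) = -sqrt(C1 + x^2)
 u(x) = sqrt(C1 + x^2)


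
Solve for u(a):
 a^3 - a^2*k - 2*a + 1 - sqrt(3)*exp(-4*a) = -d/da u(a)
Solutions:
 u(a) = C1 - a^4/4 + a^3*k/3 + a^2 - a - sqrt(3)*exp(-4*a)/4


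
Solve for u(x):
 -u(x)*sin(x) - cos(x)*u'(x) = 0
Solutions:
 u(x) = C1*cos(x)


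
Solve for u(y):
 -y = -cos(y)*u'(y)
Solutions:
 u(y) = C1 + Integral(y/cos(y), y)


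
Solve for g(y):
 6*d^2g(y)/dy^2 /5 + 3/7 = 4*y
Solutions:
 g(y) = C1 + C2*y + 5*y^3/9 - 5*y^2/28


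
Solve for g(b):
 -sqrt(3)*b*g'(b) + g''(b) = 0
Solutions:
 g(b) = C1 + C2*erfi(sqrt(2)*3^(1/4)*b/2)


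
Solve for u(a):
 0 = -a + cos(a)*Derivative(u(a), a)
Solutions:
 u(a) = C1 + Integral(a/cos(a), a)


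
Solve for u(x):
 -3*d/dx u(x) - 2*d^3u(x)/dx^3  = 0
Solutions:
 u(x) = C1 + C2*sin(sqrt(6)*x/2) + C3*cos(sqrt(6)*x/2)


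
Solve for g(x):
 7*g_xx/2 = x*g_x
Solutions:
 g(x) = C1 + C2*erfi(sqrt(7)*x/7)


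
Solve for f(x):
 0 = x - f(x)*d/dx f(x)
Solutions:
 f(x) = -sqrt(C1 + x^2)
 f(x) = sqrt(C1 + x^2)


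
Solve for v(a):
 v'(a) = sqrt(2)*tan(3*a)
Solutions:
 v(a) = C1 - sqrt(2)*log(cos(3*a))/3


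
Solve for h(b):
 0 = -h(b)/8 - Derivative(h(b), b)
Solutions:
 h(b) = C1*exp(-b/8)


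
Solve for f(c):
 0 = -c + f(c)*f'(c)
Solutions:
 f(c) = -sqrt(C1 + c^2)
 f(c) = sqrt(C1 + c^2)


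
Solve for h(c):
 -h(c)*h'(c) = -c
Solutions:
 h(c) = -sqrt(C1 + c^2)
 h(c) = sqrt(C1 + c^2)


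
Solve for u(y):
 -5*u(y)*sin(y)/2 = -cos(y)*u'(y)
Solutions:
 u(y) = C1/cos(y)^(5/2)


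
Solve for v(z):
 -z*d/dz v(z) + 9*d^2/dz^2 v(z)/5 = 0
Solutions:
 v(z) = C1 + C2*erfi(sqrt(10)*z/6)


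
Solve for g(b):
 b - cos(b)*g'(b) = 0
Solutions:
 g(b) = C1 + Integral(b/cos(b), b)


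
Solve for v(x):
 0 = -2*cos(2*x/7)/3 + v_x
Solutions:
 v(x) = C1 + 7*sin(2*x/7)/3


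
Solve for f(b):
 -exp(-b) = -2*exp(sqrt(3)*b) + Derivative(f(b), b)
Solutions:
 f(b) = C1 + 2*sqrt(3)*exp(sqrt(3)*b)/3 + exp(-b)


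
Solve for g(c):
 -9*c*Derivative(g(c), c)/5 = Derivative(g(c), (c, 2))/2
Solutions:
 g(c) = C1 + C2*erf(3*sqrt(5)*c/5)


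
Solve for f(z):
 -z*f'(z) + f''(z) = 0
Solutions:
 f(z) = C1 + C2*erfi(sqrt(2)*z/2)


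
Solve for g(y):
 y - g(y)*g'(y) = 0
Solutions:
 g(y) = -sqrt(C1 + y^2)
 g(y) = sqrt(C1 + y^2)


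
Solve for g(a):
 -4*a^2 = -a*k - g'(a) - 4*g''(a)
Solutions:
 g(a) = C1 + C2*exp(-a/4) + 4*a^3/3 - a^2*k/2 - 16*a^2 + 4*a*k + 128*a


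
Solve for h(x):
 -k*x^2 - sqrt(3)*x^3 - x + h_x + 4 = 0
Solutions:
 h(x) = C1 + k*x^3/3 + sqrt(3)*x^4/4 + x^2/2 - 4*x


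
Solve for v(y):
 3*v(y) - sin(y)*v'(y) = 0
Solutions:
 v(y) = C1*(cos(y) - 1)^(3/2)/(cos(y) + 1)^(3/2)


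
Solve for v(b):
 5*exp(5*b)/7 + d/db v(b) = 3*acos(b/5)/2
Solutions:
 v(b) = C1 + 3*b*acos(b/5)/2 - 3*sqrt(25 - b^2)/2 - exp(5*b)/7


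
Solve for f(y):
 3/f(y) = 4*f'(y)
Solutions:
 f(y) = -sqrt(C1 + 6*y)/2
 f(y) = sqrt(C1 + 6*y)/2


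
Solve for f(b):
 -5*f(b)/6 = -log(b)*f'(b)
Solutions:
 f(b) = C1*exp(5*li(b)/6)


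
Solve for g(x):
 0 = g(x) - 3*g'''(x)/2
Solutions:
 g(x) = C3*exp(2^(1/3)*3^(2/3)*x/3) + (C1*sin(2^(1/3)*3^(1/6)*x/2) + C2*cos(2^(1/3)*3^(1/6)*x/2))*exp(-2^(1/3)*3^(2/3)*x/6)


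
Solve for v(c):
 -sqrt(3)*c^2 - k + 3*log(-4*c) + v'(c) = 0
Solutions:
 v(c) = C1 + sqrt(3)*c^3/3 + c*(k - 6*log(2) + 3) - 3*c*log(-c)


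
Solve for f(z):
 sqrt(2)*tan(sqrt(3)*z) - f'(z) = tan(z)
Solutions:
 f(z) = C1 + log(cos(z)) - sqrt(6)*log(cos(sqrt(3)*z))/3


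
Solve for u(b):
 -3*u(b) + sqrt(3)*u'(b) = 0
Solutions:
 u(b) = C1*exp(sqrt(3)*b)


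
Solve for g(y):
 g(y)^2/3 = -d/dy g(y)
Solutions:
 g(y) = 3/(C1 + y)


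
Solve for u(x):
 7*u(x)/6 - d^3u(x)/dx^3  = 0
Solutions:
 u(x) = C3*exp(6^(2/3)*7^(1/3)*x/6) + (C1*sin(2^(2/3)*3^(1/6)*7^(1/3)*x/4) + C2*cos(2^(2/3)*3^(1/6)*7^(1/3)*x/4))*exp(-6^(2/3)*7^(1/3)*x/12)


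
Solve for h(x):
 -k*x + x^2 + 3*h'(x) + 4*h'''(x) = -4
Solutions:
 h(x) = C1 + C2*sin(sqrt(3)*x/2) + C3*cos(sqrt(3)*x/2) + k*x^2/6 - x^3/9 - 4*x/9


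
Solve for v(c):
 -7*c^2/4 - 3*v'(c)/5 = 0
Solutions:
 v(c) = C1 - 35*c^3/36


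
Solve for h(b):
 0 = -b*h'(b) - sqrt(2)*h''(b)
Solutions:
 h(b) = C1 + C2*erf(2^(1/4)*b/2)


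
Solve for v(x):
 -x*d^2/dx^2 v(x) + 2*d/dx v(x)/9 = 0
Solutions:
 v(x) = C1 + C2*x^(11/9)


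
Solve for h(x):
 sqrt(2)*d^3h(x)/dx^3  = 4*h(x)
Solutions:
 h(x) = C3*exp(sqrt(2)*x) + (C1*sin(sqrt(6)*x/2) + C2*cos(sqrt(6)*x/2))*exp(-sqrt(2)*x/2)


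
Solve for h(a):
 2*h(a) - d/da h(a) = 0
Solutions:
 h(a) = C1*exp(2*a)


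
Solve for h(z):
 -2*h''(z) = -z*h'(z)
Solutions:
 h(z) = C1 + C2*erfi(z/2)


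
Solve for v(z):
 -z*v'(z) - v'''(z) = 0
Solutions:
 v(z) = C1 + Integral(C2*airyai(-z) + C3*airybi(-z), z)


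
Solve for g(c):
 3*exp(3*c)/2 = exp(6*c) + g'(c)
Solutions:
 g(c) = C1 - exp(6*c)/6 + exp(3*c)/2


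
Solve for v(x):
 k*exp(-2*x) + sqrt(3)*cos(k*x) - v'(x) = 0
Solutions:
 v(x) = C1 - k*exp(-2*x)/2 + sqrt(3)*sin(k*x)/k


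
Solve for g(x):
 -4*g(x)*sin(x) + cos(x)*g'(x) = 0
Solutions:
 g(x) = C1/cos(x)^4


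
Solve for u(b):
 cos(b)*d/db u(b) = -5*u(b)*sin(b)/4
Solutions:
 u(b) = C1*cos(b)^(5/4)


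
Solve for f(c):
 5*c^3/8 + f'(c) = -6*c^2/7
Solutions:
 f(c) = C1 - 5*c^4/32 - 2*c^3/7


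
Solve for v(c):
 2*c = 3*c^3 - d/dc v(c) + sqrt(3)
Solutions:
 v(c) = C1 + 3*c^4/4 - c^2 + sqrt(3)*c


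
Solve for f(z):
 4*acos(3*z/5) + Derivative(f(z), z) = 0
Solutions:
 f(z) = C1 - 4*z*acos(3*z/5) + 4*sqrt(25 - 9*z^2)/3


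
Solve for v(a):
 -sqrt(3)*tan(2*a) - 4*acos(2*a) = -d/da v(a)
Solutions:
 v(a) = C1 + 4*a*acos(2*a) - 2*sqrt(1 - 4*a^2) - sqrt(3)*log(cos(2*a))/2


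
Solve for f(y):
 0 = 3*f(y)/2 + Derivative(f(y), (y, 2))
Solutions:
 f(y) = C1*sin(sqrt(6)*y/2) + C2*cos(sqrt(6)*y/2)


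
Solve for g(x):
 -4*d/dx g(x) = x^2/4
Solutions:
 g(x) = C1 - x^3/48


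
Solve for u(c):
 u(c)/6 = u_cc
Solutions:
 u(c) = C1*exp(-sqrt(6)*c/6) + C2*exp(sqrt(6)*c/6)


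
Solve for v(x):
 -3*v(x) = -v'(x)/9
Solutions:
 v(x) = C1*exp(27*x)


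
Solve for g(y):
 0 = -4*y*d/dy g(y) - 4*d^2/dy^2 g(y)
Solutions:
 g(y) = C1 + C2*erf(sqrt(2)*y/2)


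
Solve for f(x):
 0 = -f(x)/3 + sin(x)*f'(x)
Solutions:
 f(x) = C1*(cos(x) - 1)^(1/6)/(cos(x) + 1)^(1/6)


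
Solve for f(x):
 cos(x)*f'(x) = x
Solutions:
 f(x) = C1 + Integral(x/cos(x), x)


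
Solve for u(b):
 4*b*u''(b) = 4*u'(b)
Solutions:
 u(b) = C1 + C2*b^2


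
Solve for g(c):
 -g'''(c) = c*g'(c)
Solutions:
 g(c) = C1 + Integral(C2*airyai(-c) + C3*airybi(-c), c)


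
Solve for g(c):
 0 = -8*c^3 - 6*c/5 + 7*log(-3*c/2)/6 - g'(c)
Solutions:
 g(c) = C1 - 2*c^4 - 3*c^2/5 + 7*c*log(-c)/6 + 7*c*(-1 - log(2) + log(3))/6


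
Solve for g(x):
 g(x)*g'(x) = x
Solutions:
 g(x) = -sqrt(C1 + x^2)
 g(x) = sqrt(C1 + x^2)


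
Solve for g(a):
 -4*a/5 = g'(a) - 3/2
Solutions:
 g(a) = C1 - 2*a^2/5 + 3*a/2


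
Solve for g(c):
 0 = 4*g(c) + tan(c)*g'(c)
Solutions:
 g(c) = C1/sin(c)^4


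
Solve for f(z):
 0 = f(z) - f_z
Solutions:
 f(z) = C1*exp(z)


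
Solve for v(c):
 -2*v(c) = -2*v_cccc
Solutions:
 v(c) = C1*exp(-c) + C2*exp(c) + C3*sin(c) + C4*cos(c)


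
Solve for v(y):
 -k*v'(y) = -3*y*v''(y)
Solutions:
 v(y) = C1 + y^(re(k)/3 + 1)*(C2*sin(log(y)*Abs(im(k))/3) + C3*cos(log(y)*im(k)/3))


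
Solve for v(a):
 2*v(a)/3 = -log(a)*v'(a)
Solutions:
 v(a) = C1*exp(-2*li(a)/3)


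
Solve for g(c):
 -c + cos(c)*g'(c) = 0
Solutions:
 g(c) = C1 + Integral(c/cos(c), c)


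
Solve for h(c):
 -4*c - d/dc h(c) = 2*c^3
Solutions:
 h(c) = C1 - c^4/2 - 2*c^2


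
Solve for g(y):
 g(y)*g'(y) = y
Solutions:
 g(y) = -sqrt(C1 + y^2)
 g(y) = sqrt(C1 + y^2)


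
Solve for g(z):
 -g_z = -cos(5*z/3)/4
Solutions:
 g(z) = C1 + 3*sin(5*z/3)/20


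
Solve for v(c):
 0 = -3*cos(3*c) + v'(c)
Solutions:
 v(c) = C1 + sin(3*c)


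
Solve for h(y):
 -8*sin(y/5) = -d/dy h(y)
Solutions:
 h(y) = C1 - 40*cos(y/5)


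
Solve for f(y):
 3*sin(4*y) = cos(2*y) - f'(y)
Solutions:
 f(y) = C1 + sin(2*y)/2 + 3*cos(4*y)/4


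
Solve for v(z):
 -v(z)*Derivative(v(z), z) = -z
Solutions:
 v(z) = -sqrt(C1 + z^2)
 v(z) = sqrt(C1 + z^2)


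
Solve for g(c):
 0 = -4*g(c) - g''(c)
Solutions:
 g(c) = C1*sin(2*c) + C2*cos(2*c)


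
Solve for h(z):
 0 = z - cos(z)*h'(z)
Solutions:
 h(z) = C1 + Integral(z/cos(z), z)


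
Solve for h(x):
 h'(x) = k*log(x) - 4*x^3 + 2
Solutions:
 h(x) = C1 + k*x*log(x) - k*x - x^4 + 2*x


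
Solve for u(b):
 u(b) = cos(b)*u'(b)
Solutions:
 u(b) = C1*sqrt(sin(b) + 1)/sqrt(sin(b) - 1)


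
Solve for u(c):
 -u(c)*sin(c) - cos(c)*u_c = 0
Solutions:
 u(c) = C1*cos(c)


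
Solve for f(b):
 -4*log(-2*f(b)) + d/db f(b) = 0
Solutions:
 -Integral(1/(log(-_y) + log(2)), (_y, f(b)))/4 = C1 - b


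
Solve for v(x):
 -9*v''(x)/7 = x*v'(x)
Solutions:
 v(x) = C1 + C2*erf(sqrt(14)*x/6)


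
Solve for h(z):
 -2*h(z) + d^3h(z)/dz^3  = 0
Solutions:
 h(z) = C3*exp(2^(1/3)*z) + (C1*sin(2^(1/3)*sqrt(3)*z/2) + C2*cos(2^(1/3)*sqrt(3)*z/2))*exp(-2^(1/3)*z/2)


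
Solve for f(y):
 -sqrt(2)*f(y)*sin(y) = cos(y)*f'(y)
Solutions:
 f(y) = C1*cos(y)^(sqrt(2))


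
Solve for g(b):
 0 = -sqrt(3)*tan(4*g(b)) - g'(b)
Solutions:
 g(b) = -asin(C1*exp(-4*sqrt(3)*b))/4 + pi/4
 g(b) = asin(C1*exp(-4*sqrt(3)*b))/4


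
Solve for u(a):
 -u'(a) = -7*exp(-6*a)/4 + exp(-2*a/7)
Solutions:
 u(a) = C1 - 7*exp(-6*a)/24 + 7*exp(-2*a/7)/2


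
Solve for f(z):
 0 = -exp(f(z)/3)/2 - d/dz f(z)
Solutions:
 f(z) = 3*log(1/(C1 + z)) + 3*log(6)


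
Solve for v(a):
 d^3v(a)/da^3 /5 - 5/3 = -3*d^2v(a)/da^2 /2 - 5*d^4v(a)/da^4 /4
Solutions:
 v(a) = C1 + C2*a + 5*a^2/9 + (C3*sin(sqrt(746)*a/25) + C4*cos(sqrt(746)*a/25))*exp(-2*a/25)


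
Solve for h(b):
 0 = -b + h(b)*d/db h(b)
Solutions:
 h(b) = -sqrt(C1 + b^2)
 h(b) = sqrt(C1 + b^2)


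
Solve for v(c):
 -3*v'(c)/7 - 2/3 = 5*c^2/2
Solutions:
 v(c) = C1 - 35*c^3/18 - 14*c/9


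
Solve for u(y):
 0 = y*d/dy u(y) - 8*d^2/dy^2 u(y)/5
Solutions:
 u(y) = C1 + C2*erfi(sqrt(5)*y/4)


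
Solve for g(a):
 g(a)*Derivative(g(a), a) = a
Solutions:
 g(a) = -sqrt(C1 + a^2)
 g(a) = sqrt(C1 + a^2)


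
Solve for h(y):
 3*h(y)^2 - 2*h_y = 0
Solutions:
 h(y) = -2/(C1 + 3*y)


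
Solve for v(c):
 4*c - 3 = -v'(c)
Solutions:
 v(c) = C1 - 2*c^2 + 3*c


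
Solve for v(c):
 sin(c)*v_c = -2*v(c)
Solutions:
 v(c) = C1*(cos(c) + 1)/(cos(c) - 1)


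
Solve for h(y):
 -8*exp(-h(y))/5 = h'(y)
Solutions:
 h(y) = log(C1 - 8*y/5)


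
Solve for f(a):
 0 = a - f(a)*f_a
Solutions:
 f(a) = -sqrt(C1 + a^2)
 f(a) = sqrt(C1 + a^2)


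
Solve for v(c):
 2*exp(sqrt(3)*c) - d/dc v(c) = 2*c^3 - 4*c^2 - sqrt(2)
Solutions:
 v(c) = C1 - c^4/2 + 4*c^3/3 + sqrt(2)*c + 2*sqrt(3)*exp(sqrt(3)*c)/3


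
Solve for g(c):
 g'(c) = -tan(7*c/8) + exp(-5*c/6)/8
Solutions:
 g(c) = C1 - 4*log(tan(7*c/8)^2 + 1)/7 - 3*exp(-5*c/6)/20


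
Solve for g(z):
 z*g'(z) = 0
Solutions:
 g(z) = C1


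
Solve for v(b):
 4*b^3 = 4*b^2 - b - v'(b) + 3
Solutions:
 v(b) = C1 - b^4 + 4*b^3/3 - b^2/2 + 3*b


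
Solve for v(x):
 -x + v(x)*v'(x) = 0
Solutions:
 v(x) = -sqrt(C1 + x^2)
 v(x) = sqrt(C1 + x^2)


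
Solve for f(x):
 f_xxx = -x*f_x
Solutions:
 f(x) = C1 + Integral(C2*airyai(-x) + C3*airybi(-x), x)


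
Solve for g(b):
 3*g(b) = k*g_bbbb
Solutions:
 g(b) = C1*exp(-3^(1/4)*b*(1/k)^(1/4)) + C2*exp(3^(1/4)*b*(1/k)^(1/4)) + C3*exp(-3^(1/4)*I*b*(1/k)^(1/4)) + C4*exp(3^(1/4)*I*b*(1/k)^(1/4))


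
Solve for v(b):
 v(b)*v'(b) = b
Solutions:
 v(b) = -sqrt(C1 + b^2)
 v(b) = sqrt(C1 + b^2)


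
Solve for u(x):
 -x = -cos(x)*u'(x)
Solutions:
 u(x) = C1 + Integral(x/cos(x), x)


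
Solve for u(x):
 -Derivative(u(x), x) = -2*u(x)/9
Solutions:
 u(x) = C1*exp(2*x/9)


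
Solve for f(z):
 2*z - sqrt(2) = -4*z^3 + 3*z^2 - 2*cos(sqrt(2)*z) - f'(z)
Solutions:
 f(z) = C1 - z^4 + z^3 - z^2 + sqrt(2)*z - sqrt(2)*sin(sqrt(2)*z)


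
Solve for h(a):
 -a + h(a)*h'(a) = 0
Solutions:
 h(a) = -sqrt(C1 + a^2)
 h(a) = sqrt(C1 + a^2)


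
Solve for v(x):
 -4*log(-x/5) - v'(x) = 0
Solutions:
 v(x) = C1 - 4*x*log(-x) + 4*x*(1 + log(5))


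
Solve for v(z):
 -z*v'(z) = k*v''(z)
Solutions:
 v(z) = C1 + C2*sqrt(k)*erf(sqrt(2)*z*sqrt(1/k)/2)


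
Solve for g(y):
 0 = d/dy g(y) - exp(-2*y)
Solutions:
 g(y) = C1 - exp(-2*y)/2


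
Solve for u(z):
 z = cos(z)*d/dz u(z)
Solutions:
 u(z) = C1 + Integral(z/cos(z), z)


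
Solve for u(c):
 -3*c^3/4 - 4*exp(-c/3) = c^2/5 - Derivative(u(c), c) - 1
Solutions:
 u(c) = C1 + 3*c^4/16 + c^3/15 - c - 12*exp(-c/3)


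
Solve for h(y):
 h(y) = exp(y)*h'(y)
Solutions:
 h(y) = C1*exp(-exp(-y))


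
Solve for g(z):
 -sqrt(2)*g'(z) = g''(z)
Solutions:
 g(z) = C1 + C2*exp(-sqrt(2)*z)


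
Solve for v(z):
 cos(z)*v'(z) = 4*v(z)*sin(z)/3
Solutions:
 v(z) = C1/cos(z)^(4/3)


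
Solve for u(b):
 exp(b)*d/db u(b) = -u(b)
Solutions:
 u(b) = C1*exp(exp(-b))


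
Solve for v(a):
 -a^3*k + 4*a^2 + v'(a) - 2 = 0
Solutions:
 v(a) = C1 + a^4*k/4 - 4*a^3/3 + 2*a


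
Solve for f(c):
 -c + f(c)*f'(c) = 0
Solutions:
 f(c) = -sqrt(C1 + c^2)
 f(c) = sqrt(C1 + c^2)


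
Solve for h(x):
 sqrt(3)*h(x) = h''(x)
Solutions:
 h(x) = C1*exp(-3^(1/4)*x) + C2*exp(3^(1/4)*x)


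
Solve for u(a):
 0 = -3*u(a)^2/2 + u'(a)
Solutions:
 u(a) = -2/(C1 + 3*a)


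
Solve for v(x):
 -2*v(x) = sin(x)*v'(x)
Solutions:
 v(x) = C1*(cos(x) + 1)/(cos(x) - 1)


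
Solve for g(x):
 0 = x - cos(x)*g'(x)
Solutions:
 g(x) = C1 + Integral(x/cos(x), x)


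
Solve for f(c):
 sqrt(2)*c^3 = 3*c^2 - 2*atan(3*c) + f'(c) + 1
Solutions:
 f(c) = C1 + sqrt(2)*c^4/4 - c^3 + 2*c*atan(3*c) - c - log(9*c^2 + 1)/3


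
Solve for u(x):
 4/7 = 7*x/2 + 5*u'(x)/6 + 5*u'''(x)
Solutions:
 u(x) = C1 + C2*sin(sqrt(6)*x/6) + C3*cos(sqrt(6)*x/6) - 21*x^2/10 + 24*x/35


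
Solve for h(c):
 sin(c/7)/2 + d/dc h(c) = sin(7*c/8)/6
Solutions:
 h(c) = C1 + 7*cos(c/7)/2 - 4*cos(7*c/8)/21


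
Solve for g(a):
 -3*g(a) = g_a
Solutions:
 g(a) = C1*exp(-3*a)


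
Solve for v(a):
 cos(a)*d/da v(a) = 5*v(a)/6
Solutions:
 v(a) = C1*(sin(a) + 1)^(5/12)/(sin(a) - 1)^(5/12)


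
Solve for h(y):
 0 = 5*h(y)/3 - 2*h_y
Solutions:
 h(y) = C1*exp(5*y/6)


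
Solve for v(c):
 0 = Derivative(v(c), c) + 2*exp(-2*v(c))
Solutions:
 v(c) = log(-sqrt(C1 - 4*c))
 v(c) = log(C1 - 4*c)/2


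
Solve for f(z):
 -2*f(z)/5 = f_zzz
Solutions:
 f(z) = C3*exp(-2^(1/3)*5^(2/3)*z/5) + (C1*sin(2^(1/3)*sqrt(3)*5^(2/3)*z/10) + C2*cos(2^(1/3)*sqrt(3)*5^(2/3)*z/10))*exp(2^(1/3)*5^(2/3)*z/10)


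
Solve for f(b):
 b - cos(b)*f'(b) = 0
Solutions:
 f(b) = C1 + Integral(b/cos(b), b)


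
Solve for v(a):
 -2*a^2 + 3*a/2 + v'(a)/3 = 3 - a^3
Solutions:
 v(a) = C1 - 3*a^4/4 + 2*a^3 - 9*a^2/4 + 9*a


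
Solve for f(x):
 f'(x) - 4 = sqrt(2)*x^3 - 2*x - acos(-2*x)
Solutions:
 f(x) = C1 + sqrt(2)*x^4/4 - x^2 - x*acos(-2*x) + 4*x - sqrt(1 - 4*x^2)/2


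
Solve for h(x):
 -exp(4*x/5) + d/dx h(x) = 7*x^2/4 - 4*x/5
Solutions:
 h(x) = C1 + 7*x^3/12 - 2*x^2/5 + 5*exp(4*x/5)/4


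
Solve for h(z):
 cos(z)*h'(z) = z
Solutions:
 h(z) = C1 + Integral(z/cos(z), z)


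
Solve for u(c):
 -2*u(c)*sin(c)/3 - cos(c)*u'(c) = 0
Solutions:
 u(c) = C1*cos(c)^(2/3)


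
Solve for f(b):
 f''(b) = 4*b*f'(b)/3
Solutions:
 f(b) = C1 + C2*erfi(sqrt(6)*b/3)


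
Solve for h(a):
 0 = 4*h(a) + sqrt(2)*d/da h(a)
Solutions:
 h(a) = C1*exp(-2*sqrt(2)*a)


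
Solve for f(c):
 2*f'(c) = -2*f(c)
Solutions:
 f(c) = C1*exp(-c)


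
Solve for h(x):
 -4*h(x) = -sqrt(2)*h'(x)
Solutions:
 h(x) = C1*exp(2*sqrt(2)*x)


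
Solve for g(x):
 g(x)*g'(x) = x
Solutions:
 g(x) = -sqrt(C1 + x^2)
 g(x) = sqrt(C1 + x^2)


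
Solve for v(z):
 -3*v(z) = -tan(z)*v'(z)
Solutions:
 v(z) = C1*sin(z)^3


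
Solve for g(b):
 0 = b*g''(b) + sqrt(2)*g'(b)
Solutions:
 g(b) = C1 + C2*b^(1 - sqrt(2))


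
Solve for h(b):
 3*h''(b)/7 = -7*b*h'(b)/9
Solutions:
 h(b) = C1 + C2*erf(7*sqrt(6)*b/18)


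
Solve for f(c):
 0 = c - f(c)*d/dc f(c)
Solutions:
 f(c) = -sqrt(C1 + c^2)
 f(c) = sqrt(C1 + c^2)


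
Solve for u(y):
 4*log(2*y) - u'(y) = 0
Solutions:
 u(y) = C1 + 4*y*log(y) - 4*y + y*log(16)


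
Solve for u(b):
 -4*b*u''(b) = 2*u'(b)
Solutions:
 u(b) = C1 + C2*sqrt(b)


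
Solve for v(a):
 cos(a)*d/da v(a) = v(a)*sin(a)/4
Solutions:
 v(a) = C1/cos(a)^(1/4)


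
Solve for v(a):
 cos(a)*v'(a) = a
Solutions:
 v(a) = C1 + Integral(a/cos(a), a)


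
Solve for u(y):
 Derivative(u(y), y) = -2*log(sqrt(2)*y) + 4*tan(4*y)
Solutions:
 u(y) = C1 - 2*y*log(y) - y*log(2) + 2*y - log(cos(4*y))


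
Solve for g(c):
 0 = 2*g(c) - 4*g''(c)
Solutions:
 g(c) = C1*exp(-sqrt(2)*c/2) + C2*exp(sqrt(2)*c/2)


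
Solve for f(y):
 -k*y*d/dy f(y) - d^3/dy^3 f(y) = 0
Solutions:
 f(y) = C1 + Integral(C2*airyai(y*(-k)^(1/3)) + C3*airybi(y*(-k)^(1/3)), y)


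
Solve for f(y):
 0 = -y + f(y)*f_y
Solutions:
 f(y) = -sqrt(C1 + y^2)
 f(y) = sqrt(C1 + y^2)


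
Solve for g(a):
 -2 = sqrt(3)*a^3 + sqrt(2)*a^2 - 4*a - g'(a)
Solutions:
 g(a) = C1 + sqrt(3)*a^4/4 + sqrt(2)*a^3/3 - 2*a^2 + 2*a


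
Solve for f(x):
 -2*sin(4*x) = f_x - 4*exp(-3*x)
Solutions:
 f(x) = C1 + cos(4*x)/2 - 4*exp(-3*x)/3


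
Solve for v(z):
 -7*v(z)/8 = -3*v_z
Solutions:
 v(z) = C1*exp(7*z/24)


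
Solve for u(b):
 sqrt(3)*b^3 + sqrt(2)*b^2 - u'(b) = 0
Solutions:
 u(b) = C1 + sqrt(3)*b^4/4 + sqrt(2)*b^3/3


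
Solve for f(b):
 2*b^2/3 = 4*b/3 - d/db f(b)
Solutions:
 f(b) = C1 - 2*b^3/9 + 2*b^2/3


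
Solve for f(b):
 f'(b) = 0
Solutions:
 f(b) = C1


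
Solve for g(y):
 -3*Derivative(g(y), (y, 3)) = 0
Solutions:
 g(y) = C1 + C2*y + C3*y^2


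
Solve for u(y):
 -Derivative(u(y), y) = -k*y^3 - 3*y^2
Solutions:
 u(y) = C1 + k*y^4/4 + y^3


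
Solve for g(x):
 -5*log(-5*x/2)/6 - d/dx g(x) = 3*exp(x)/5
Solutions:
 g(x) = C1 - 5*x*log(-x)/6 + 5*x*(-log(5) + log(2) + 1)/6 - 3*exp(x)/5


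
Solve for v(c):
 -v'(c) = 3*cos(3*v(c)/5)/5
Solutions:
 3*c/5 - 5*log(sin(3*v(c)/5) - 1)/6 + 5*log(sin(3*v(c)/5) + 1)/6 = C1


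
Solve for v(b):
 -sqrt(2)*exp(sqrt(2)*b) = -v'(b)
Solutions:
 v(b) = C1 + exp(sqrt(2)*b)


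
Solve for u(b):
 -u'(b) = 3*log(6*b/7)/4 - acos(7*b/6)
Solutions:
 u(b) = C1 - 3*b*log(b)/4 + b*acos(7*b/6) - 3*b*log(6)/4 + 3*b/4 + 3*b*log(7)/4 - sqrt(36 - 49*b^2)/7


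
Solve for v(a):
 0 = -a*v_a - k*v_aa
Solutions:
 v(a) = C1 + C2*sqrt(k)*erf(sqrt(2)*a*sqrt(1/k)/2)


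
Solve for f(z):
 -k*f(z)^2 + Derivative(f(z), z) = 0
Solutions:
 f(z) = -1/(C1 + k*z)


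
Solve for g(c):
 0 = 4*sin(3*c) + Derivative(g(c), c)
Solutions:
 g(c) = C1 + 4*cos(3*c)/3


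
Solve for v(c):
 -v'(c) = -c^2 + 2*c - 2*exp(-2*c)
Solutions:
 v(c) = C1 + c^3/3 - c^2 - exp(-2*c)


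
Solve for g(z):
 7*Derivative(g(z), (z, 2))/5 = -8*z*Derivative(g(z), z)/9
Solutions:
 g(z) = C1 + C2*erf(2*sqrt(35)*z/21)


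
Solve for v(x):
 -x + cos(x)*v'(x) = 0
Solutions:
 v(x) = C1 + Integral(x/cos(x), x)


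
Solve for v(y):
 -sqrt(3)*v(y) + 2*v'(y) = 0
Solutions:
 v(y) = C1*exp(sqrt(3)*y/2)


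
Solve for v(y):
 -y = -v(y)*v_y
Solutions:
 v(y) = -sqrt(C1 + y^2)
 v(y) = sqrt(C1 + y^2)


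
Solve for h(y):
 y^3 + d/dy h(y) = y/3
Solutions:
 h(y) = C1 - y^4/4 + y^2/6


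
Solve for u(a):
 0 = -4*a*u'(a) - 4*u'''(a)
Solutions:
 u(a) = C1 + Integral(C2*airyai(-a) + C3*airybi(-a), a)


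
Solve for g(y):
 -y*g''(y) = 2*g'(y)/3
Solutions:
 g(y) = C1 + C2*y^(1/3)


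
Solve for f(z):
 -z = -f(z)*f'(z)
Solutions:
 f(z) = -sqrt(C1 + z^2)
 f(z) = sqrt(C1 + z^2)


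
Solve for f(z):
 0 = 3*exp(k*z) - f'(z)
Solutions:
 f(z) = C1 + 3*exp(k*z)/k


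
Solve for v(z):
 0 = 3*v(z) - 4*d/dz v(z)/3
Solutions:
 v(z) = C1*exp(9*z/4)


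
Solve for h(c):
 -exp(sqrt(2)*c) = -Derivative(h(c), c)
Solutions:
 h(c) = C1 + sqrt(2)*exp(sqrt(2)*c)/2


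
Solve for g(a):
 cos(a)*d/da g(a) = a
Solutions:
 g(a) = C1 + Integral(a/cos(a), a)


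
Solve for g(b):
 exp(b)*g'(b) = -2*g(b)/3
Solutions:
 g(b) = C1*exp(2*exp(-b)/3)


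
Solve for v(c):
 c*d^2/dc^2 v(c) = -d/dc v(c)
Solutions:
 v(c) = C1 + C2*log(c)
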